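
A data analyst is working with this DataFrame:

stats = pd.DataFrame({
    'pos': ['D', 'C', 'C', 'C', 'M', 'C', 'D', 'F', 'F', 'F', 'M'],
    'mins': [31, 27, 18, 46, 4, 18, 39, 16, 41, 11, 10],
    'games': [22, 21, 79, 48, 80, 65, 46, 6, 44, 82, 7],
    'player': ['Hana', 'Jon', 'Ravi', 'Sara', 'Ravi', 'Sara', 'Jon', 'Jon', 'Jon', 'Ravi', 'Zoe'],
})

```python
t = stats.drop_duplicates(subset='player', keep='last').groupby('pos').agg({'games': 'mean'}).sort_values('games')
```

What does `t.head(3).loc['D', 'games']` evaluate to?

22.0

drop duplicate player (keep=last):
   pos  mins  games player
0    D    31     22   Hana
5    C    18     65   Sara
8    F    41     44    Jon
9    F    11     82   Ravi
10   M    10      7    Zoe
group by pos, mean of games:
     games
pos       
C     65.0
D     22.0
F     63.0
M      7.0
sort by games:
     games
pos       
M      7.0
D     22.0
F     63.0
C     65.0
take first 3 rows:
     games
pos       
M      7.0
D     22.0
F     63.0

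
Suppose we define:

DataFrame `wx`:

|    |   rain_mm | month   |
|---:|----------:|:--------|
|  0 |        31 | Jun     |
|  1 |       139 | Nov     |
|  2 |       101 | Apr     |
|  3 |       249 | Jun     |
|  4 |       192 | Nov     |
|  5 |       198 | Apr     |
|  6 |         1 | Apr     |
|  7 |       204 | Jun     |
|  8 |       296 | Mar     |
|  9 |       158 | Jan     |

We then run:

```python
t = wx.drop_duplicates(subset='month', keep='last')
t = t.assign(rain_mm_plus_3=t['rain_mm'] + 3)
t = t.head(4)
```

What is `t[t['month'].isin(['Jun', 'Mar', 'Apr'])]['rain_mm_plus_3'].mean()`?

drop duplicate month (keep=last):
   rain_mm month
4      192   Nov
6        1   Apr
7      204   Jun
8      296   Mar
9      158   Jan
add column rain_mm_plus_3 = t['rain_mm'] + 3:
   rain_mm month  rain_mm_plus_3
4      192   Nov             195
6        1   Apr               4
7      204   Jun             207
8      296   Mar             299
9      158   Jan             161
take first 4 rows:
   rain_mm month  rain_mm_plus_3
4      192   Nov             195
6        1   Apr               4
7      204   Jun             207
8      296   Mar             299
filter rows where month in ['Jun', 'Mar', 'Apr']:
   rain_mm month  rain_mm_plus_3
6        1   Apr               4
7      204   Jun             207
8      296   Mar             299
mean of column 'rain_mm_plus_3' → 170.0

170.0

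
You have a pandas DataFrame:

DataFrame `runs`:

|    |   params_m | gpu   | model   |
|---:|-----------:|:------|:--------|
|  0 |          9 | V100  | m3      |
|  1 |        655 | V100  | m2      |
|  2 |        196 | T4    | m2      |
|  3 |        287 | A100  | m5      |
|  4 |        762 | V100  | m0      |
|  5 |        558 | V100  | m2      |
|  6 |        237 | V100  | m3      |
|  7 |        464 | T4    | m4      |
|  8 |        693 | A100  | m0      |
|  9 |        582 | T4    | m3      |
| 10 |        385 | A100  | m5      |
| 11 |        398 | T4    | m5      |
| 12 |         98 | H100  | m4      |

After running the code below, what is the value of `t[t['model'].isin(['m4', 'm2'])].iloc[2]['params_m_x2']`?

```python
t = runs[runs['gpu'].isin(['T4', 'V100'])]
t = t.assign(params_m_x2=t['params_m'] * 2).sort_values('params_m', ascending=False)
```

filter rows where gpu in ['T4', 'V100']:
    params_m   gpu model
0          9  V100    m3
1        655  V100    m2
2        196    T4    m2
4        762  V100    m0
5        558  V100    m2
6        237  V100    m3
7        464    T4    m4
9        582    T4    m3
11       398    T4    m5
add column params_m_x2 = t['params_m'] * 2:
    params_m   gpu model  params_m_x2
0          9  V100    m3           18
1        655  V100    m2         1310
2        196    T4    m2          392
4        762  V100    m0         1524
5        558  V100    m2         1116
6        237  V100    m3          474
7        464    T4    m4          928
9        582    T4    m3         1164
11       398    T4    m5          796
sort by params_m descending:
    params_m   gpu model  params_m_x2
4        762  V100    m0         1524
1        655  V100    m2         1310
9        582    T4    m3         1164
5        558  V100    m2         1116
7        464    T4    m4          928
11       398    T4    m5          796
6        237  V100    m3          474
2        196    T4    m2          392
0          9  V100    m3           18
filter rows where model in ['m4', 'm2']:
   params_m   gpu model  params_m_x2
1       655  V100    m2         1310
5       558  V100    m2         1116
7       464    T4    m4          928
2       196    T4    m2          392

928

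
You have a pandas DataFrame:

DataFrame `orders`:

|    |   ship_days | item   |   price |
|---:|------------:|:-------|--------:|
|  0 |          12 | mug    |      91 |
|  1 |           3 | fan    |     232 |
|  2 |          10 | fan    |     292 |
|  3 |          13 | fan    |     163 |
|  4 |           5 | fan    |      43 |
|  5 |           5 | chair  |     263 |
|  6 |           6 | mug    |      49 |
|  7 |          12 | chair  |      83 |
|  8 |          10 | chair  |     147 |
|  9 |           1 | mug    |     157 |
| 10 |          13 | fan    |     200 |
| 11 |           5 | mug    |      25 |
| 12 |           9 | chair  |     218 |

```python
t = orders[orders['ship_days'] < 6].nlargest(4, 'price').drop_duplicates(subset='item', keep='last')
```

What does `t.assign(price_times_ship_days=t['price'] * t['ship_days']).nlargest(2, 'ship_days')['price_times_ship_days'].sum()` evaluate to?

filter rows where ship_days < 6:
    ship_days   item  price
1           3    fan    232
4           5    fan     43
5           5  chair    263
9           1    mug    157
11          5    mug     25
take 4 rows with largest price:
   ship_days   item  price
5          5  chair    263
1          3    fan    232
9          1    mug    157
4          5    fan     43
drop duplicate item (keep=last):
   ship_days   item  price
5          5  chair    263
9          1    mug    157
4          5    fan     43
add column price_times_ship_days = t['price'] * t['ship_days']:
   ship_days   item  price  price_times_ship_days
5          5  chair    263                   1315
9          1    mug    157                    157
4          5    fan     43                    215
take 2 rows with largest ship_days:
   ship_days   item  price  price_times_ship_days
5          5  chair    263                   1315
4          5    fan     43                    215
The sum of column 'price_times_ship_days' is 1530.

1530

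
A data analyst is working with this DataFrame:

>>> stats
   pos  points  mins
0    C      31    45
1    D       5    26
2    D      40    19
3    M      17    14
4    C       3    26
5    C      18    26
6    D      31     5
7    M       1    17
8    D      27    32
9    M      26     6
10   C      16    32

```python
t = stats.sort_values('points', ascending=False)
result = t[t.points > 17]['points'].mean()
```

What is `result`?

28.8333333333

sort by points descending:
   pos  points  mins
2    D      40    19
0    C      31    45
6    D      31     5
8    D      27    32
9    M      26     6
5    C      18    26
3    M      17    14
10   C      16    32
1    D       5    26
4    C       3    26
7    M       1    17
filter rows where points > 17:
  pos  points  mins
2   D      40    19
0   C      31    45
6   D      31     5
8   D      27    32
9   M      26     6
5   C      18    26
The mean of column 'points' is 28.8333333333.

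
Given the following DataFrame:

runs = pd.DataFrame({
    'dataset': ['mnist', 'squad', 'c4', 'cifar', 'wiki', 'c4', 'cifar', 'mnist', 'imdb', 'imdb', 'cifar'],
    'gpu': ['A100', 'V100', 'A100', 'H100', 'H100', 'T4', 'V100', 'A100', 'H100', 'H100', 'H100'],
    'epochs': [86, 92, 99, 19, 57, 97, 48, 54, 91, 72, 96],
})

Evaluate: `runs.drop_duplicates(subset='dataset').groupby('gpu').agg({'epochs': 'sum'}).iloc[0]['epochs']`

185

drop duplicate dataset (keep=first):
  dataset   gpu  epochs
0   mnist  A100      86
1   squad  V100      92
2      c4  A100      99
3   cifar  H100      19
4    wiki  H100      57
8    imdb  H100      91
group by gpu, sum of epochs:
      epochs
gpu         
A100     185
H100     167
V100      92
Hence 185.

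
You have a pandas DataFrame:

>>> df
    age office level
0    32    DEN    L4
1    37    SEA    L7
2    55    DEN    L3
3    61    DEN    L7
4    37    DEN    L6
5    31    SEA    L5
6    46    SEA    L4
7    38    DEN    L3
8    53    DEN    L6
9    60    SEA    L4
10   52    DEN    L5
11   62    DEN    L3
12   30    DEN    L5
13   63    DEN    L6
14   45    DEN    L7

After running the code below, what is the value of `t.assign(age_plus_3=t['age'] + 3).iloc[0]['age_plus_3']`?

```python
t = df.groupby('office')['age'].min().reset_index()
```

group by office, min of age:
office
DEN    30
SEA    31
Name: age, dtype: int64
reset_index():
  office  age
0    DEN   30
1    SEA   31
add column age_plus_3 = t['age'] + 3:
  office  age  age_plus_3
0    DEN   30          33
1    SEA   31          34

33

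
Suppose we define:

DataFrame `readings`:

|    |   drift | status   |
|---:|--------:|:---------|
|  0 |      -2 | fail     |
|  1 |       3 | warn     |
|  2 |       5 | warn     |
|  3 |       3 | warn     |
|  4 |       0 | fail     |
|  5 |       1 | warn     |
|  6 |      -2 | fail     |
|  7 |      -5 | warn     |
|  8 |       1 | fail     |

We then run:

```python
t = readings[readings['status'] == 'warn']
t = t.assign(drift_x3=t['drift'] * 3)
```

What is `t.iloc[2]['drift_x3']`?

filter rows where status == 'warn':
   drift status
1      3   warn
2      5   warn
3      3   warn
5      1   warn
7     -5   warn
add column drift_x3 = t['drift'] * 3:
   drift status  drift_x3
1      3   warn         9
2      5   warn        15
3      3   warn         9
5      1   warn         3
7     -5   warn       -15

9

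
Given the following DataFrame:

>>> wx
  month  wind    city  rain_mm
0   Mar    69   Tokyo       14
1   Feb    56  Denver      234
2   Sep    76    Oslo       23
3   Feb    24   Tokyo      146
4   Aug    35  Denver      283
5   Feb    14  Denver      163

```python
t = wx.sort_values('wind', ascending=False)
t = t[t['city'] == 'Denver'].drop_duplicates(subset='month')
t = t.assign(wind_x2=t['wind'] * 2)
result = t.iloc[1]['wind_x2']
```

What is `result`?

sort by wind descending:
  month  wind    city  rain_mm
2   Sep    76    Oslo       23
0   Mar    69   Tokyo       14
1   Feb    56  Denver      234
4   Aug    35  Denver      283
3   Feb    24   Tokyo      146
5   Feb    14  Denver      163
filter rows where city == 'Denver':
  month  wind    city  rain_mm
1   Feb    56  Denver      234
4   Aug    35  Denver      283
5   Feb    14  Denver      163
drop duplicate month (keep=first):
  month  wind    city  rain_mm
1   Feb    56  Denver      234
4   Aug    35  Denver      283
add column wind_x2 = t['wind'] * 2:
  month  wind    city  rain_mm  wind_x2
1   Feb    56  Denver      234      112
4   Aug    35  Denver      283       70
Taking the value at position 1, column 'wind_x2' gives 70.

70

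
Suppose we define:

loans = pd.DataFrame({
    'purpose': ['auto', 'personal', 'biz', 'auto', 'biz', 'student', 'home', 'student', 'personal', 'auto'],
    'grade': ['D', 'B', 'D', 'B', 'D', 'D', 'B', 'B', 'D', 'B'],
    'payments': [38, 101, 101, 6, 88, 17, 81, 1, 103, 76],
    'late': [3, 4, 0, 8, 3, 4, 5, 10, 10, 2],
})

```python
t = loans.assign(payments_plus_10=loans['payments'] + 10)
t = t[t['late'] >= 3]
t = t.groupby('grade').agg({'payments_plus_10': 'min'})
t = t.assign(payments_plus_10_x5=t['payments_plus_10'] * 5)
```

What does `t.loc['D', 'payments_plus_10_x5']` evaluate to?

135

add column payments_plus_10 = loans['payments'] + 10:
    purpose grade  payments  late  payments_plus_10
0      auto     D        38     3                48
1  personal     B       101     4               111
2       biz     D       101     0               111
3      auto     B         6     8                16
4       biz     D        88     3                98
5   student     D        17     4                27
6      home     B        81     5                91
7   student     B         1    10                11
8  personal     D       103    10               113
9      auto     B        76     2                86
filter rows where late >= 3:
    purpose grade  payments  late  payments_plus_10
0      auto     D        38     3                48
1  personal     B       101     4               111
3      auto     B         6     8                16
4       biz     D        88     3                98
5   student     D        17     4                27
6      home     B        81     5                91
7   student     B         1    10                11
8  personal     D       103    10               113
group by grade, min of payments_plus_10:
       payments_plus_10
grade                  
B                    11
D                    27
add column payments_plus_10_x5 = t['payments_plus_10'] * 5:
       payments_plus_10  payments_plus_10_x5
grade                                       
B                    11                   55
D                    27                  135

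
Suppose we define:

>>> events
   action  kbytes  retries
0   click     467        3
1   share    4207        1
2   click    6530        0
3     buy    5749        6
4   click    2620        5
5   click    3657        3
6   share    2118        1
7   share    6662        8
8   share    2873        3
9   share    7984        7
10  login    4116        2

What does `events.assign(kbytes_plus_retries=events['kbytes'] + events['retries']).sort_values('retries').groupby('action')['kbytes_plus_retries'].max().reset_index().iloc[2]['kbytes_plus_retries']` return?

add column kbytes_plus_retries = events['kbytes'] + events['retries']:
   action  kbytes  retries  kbytes_plus_retries
0   click     467        3                  470
1   share    4207        1                 4208
2   click    6530        0                 6530
3     buy    5749        6                 5755
4   click    2620        5                 2625
5   click    3657        3                 3660
6   share    2118        1                 2119
7   share    6662        8                 6670
8   share    2873        3                 2876
9   share    7984        7                 7991
10  login    4116        2                 4118
sort by retries:
   action  kbytes  retries  kbytes_plus_retries
2   click    6530        0                 6530
1   share    4207        1                 4208
6   share    2118        1                 2119
10  login    4116        2                 4118
0   click     467        3                  470
5   click    3657        3                 3660
8   share    2873        3                 2876
4   click    2620        5                 2625
3     buy    5749        6                 5755
9   share    7984        7                 7991
7   share    6662        8                 6670
group by action, max of kbytes_plus_retries:
action
buy      5755
click    6530
login    4118
share    7991
Name: kbytes_plus_retries, dtype: int64
reset_index():
  action  kbytes_plus_retries
0    buy                 5755
1  click                 6530
2  login                 4118
3  share                 7991

4118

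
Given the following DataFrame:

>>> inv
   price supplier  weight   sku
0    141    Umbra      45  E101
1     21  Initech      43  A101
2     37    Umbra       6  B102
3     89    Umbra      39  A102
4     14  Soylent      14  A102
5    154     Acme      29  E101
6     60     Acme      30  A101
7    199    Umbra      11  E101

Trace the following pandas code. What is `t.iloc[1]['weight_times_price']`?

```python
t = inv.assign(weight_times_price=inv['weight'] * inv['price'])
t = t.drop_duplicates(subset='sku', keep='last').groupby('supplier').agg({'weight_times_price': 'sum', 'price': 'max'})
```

add column weight_times_price = inv['weight'] * inv['price']:
   price supplier  weight   sku  weight_times_price
0    141    Umbra      45  E101                6345
1     21  Initech      43  A101                 903
2     37    Umbra       6  B102                 222
3     89    Umbra      39  A102                3471
4     14  Soylent      14  A102                 196
5    154     Acme      29  E101                4466
6     60     Acme      30  A101                1800
7    199    Umbra      11  E101                2189
drop duplicate sku (keep=last):
   price supplier  weight   sku  weight_times_price
2     37    Umbra       6  B102                 222
4     14  Soylent      14  A102                 196
6     60     Acme      30  A101                1800
7    199    Umbra      11  E101                2189
group by supplier: sum(weight_times_price), max(price):
          weight_times_price  price
supplier                           
Acme                    1800     60
Soylent                  196     14
Umbra                   2411    199

196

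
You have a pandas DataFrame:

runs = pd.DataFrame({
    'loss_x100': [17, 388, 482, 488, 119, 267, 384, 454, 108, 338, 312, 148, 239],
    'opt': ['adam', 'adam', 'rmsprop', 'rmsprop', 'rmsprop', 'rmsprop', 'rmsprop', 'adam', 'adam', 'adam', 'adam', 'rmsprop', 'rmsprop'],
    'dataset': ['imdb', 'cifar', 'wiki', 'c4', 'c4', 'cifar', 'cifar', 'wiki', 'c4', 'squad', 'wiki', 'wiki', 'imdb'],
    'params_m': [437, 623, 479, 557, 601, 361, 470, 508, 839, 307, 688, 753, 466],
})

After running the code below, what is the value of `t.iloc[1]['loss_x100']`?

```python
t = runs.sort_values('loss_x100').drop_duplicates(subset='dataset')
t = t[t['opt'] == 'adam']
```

sort by loss_x100:
    loss_x100      opt dataset  params_m
0          17     adam    imdb       437
8         108     adam      c4       839
4         119  rmsprop      c4       601
11        148  rmsprop    wiki       753
12        239  rmsprop    imdb       466
5         267  rmsprop   cifar       361
10        312     adam    wiki       688
9         338     adam   squad       307
6         384  rmsprop   cifar       470
1         388     adam   cifar       623
7         454     adam    wiki       508
2         482  rmsprop    wiki       479
3         488  rmsprop      c4       557
drop duplicate dataset (keep=first):
    loss_x100      opt dataset  params_m
0          17     adam    imdb       437
8         108     adam      c4       839
11        148  rmsprop    wiki       753
5         267  rmsprop   cifar       361
9         338     adam   squad       307
filter rows where opt == 'adam':
   loss_x100   opt dataset  params_m
0         17  adam    imdb       437
8        108  adam      c4       839
9        338  adam   squad       307
Taking the value at position 1, column 'loss_x100' gives 108.

108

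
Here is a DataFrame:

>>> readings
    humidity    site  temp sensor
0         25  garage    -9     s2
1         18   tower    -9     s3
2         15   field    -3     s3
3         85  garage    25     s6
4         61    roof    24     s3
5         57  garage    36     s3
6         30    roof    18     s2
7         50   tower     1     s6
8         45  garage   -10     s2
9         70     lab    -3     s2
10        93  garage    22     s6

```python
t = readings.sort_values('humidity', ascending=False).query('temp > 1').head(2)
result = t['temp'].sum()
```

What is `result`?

47

sort by humidity descending:
    humidity    site  temp sensor
10        93  garage    22     s6
3         85  garage    25     s6
9         70     lab    -3     s2
4         61    roof    24     s3
5         57  garage    36     s3
7         50   tower     1     s6
8         45  garage   -10     s2
6         30    roof    18     s2
0         25  garage    -9     s2
1         18   tower    -9     s3
2         15   field    -3     s3
filter rows where temp > 1:
    humidity    site  temp sensor
10        93  garage    22     s6
3         85  garage    25     s6
4         61    roof    24     s3
5         57  garage    36     s3
6         30    roof    18     s2
take first 2 rows:
    humidity    site  temp sensor
10        93  garage    22     s6
3         85  garage    25     s6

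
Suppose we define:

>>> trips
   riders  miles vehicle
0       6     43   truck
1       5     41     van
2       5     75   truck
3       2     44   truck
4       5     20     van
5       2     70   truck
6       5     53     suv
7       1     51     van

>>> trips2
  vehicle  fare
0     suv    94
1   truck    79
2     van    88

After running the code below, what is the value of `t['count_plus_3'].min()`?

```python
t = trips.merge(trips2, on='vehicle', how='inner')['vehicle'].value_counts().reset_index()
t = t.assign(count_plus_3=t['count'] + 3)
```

4

merge on 'vehicle' (how='inner') → 8 rows:
   riders  miles vehicle  fare
0       6     43   truck    79
1       5     41     van    88
2       5     75   truck    79
3       2     44   truck    79
4       5     20     van    88
5       2     70   truck    79
6       5     53     suv    94
7       1     51     van    88
value_counts of vehicle:
vehicle
truck    4
van      3
suv      1
Name: count, dtype: int64
reset_index():
  vehicle  count
0   truck      4
1     van      3
2     suv      1
add column count_plus_3 = t['count'] + 3:
  vehicle  count  count_plus_3
0   truck      4             7
1     van      3             6
2     suv      1             4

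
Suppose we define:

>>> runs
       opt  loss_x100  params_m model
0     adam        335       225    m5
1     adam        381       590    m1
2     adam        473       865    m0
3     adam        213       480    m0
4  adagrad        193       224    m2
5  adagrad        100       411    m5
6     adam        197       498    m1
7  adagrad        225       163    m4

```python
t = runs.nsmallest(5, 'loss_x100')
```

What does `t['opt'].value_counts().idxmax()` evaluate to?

adagrad

take 5 rows with smallest loss_x100:
       opt  loss_x100  params_m model
5  adagrad        100       411    m5
4  adagrad        193       224    m2
6     adam        197       498    m1
3     adam        213       480    m0
7  adagrad        225       163    m4
value_counts of opt:
opt
adagrad    3
adam       2
Name: count, dtype: int64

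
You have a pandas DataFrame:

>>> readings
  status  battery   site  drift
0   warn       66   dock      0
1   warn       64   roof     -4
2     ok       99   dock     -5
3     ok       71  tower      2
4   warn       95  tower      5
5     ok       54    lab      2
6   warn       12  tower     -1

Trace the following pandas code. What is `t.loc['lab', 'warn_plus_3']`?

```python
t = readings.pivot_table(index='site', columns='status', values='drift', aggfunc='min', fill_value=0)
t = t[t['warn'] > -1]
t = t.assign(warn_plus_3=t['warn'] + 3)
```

3

pivot: rows=site, cols=status, min(drift):
status  ok  warn
site            
dock    -5     0
lab      2     0
roof     0    -4
tower    2    -1
filter rows where warn > -1:
status  ok  warn
site            
dock    -5     0
lab      2     0
add column warn_plus_3 = t['warn'] + 3:
status  ok  warn  warn_plus_3
site                         
dock    -5     0            3
lab      2     0            3
Taking the value at row 'lab', column 'warn_plus_3' gives 3.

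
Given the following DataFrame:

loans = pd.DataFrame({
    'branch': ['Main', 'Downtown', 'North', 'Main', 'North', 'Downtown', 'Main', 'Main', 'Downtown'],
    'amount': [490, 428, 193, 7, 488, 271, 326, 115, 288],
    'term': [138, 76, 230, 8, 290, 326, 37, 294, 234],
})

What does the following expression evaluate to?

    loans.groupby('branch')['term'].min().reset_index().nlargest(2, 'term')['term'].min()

group by branch, min of term:
branch
Downtown     76
Main          8
North       230
Name: term, dtype: int64
reset_index():
     branch  term
0  Downtown    76
1      Main     8
2     North   230
take 2 rows with largest term:
     branch  term
2     North   230
0  Downtown    76
The min of column 'term' is 76.

76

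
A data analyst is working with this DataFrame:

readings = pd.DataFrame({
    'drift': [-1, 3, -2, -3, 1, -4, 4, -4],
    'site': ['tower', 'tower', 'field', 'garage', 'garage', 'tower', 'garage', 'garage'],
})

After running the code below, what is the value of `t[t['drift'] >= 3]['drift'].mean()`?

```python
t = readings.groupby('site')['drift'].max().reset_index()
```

3.5

group by site, max of drift:
site
field    -2
garage    4
tower     3
Name: drift, dtype: int64
reset_index():
     site  drift
0   field     -2
1  garage      4
2   tower      3
filter rows where drift >= 3:
     site  drift
1  garage      4
2   tower      3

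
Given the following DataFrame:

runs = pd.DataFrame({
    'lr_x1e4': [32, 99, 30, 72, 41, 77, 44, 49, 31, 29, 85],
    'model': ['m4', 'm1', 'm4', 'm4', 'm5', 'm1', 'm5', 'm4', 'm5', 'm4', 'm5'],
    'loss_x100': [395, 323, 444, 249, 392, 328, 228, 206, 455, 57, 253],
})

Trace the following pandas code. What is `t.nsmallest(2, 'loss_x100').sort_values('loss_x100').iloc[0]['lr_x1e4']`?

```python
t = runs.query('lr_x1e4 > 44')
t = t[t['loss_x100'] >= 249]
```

filter rows where lr_x1e4 > 44:
    lr_x1e4 model  loss_x100
1        99    m1        323
3        72    m4        249
5        77    m1        328
7        49    m4        206
10       85    m5        253
filter rows where loss_x100 >= 249:
    lr_x1e4 model  loss_x100
1        99    m1        323
3        72    m4        249
5        77    m1        328
10       85    m5        253
take 2 rows with smallest loss_x100:
    lr_x1e4 model  loss_x100
3        72    m4        249
10       85    m5        253
sort by loss_x100:
    lr_x1e4 model  loss_x100
3        72    m4        249
10       85    m5        253
Taking the value at position 0, column 'lr_x1e4' gives 72.

72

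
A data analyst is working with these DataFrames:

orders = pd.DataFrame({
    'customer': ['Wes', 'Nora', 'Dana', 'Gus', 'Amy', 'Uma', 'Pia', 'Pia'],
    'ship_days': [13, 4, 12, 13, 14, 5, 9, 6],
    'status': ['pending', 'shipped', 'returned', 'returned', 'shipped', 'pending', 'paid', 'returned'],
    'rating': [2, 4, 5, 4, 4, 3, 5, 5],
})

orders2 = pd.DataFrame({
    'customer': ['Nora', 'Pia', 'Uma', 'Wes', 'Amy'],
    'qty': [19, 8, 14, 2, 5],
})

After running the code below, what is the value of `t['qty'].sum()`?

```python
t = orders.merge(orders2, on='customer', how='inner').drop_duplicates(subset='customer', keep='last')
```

48

merge on 'customer' (how='inner') → 6 rows:
  customer  ship_days    status  rating  qty
0      Wes         13   pending       2    2
1     Nora          4   shipped       4   19
2      Amy         14   shipped       4    5
3      Uma          5   pending       3   14
4      Pia          9      paid       5    8
5      Pia          6  returned       5    8
drop duplicate customer (keep=last):
  customer  ship_days    status  rating  qty
0      Wes         13   pending       2    2
1     Nora          4   shipped       4   19
2      Amy         14   shipped       4    5
3      Uma          5   pending       3   14
5      Pia          6  returned       5    8
Reading off the sum of column 'qty', we get 48.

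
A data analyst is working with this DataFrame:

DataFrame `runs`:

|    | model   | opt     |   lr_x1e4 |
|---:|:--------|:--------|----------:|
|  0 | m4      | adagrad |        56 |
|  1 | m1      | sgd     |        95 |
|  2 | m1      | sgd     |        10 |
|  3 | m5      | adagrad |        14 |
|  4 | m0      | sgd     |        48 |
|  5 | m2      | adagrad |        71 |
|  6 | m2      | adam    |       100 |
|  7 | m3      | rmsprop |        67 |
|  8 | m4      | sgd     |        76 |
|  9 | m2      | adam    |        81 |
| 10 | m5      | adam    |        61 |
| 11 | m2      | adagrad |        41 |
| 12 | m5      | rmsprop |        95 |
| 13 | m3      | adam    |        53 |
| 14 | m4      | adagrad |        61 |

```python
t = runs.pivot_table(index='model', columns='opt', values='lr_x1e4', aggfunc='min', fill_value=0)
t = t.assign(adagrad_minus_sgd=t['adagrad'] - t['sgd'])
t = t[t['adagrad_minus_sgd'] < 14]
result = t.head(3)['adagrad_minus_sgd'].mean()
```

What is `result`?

-19.3333333333

pivot: rows=model, cols=opt, min(lr_x1e4):
opt    adagrad  adam  rmsprop  sgd
model                             
m0           0     0        0   48
m1           0     0        0   10
m2          41    81        0    0
m3           0    53       67    0
m4          56     0        0   76
m5          14    61       95    0
add column adagrad_minus_sgd = t['adagrad'] - t['sgd']:
opt    adagrad  adam  rmsprop  sgd  adagrad_minus_sgd
model                                                
m0           0     0        0   48                -48
m1           0     0        0   10                -10
m2          41    81        0    0                 41
m3           0    53       67    0                  0
m4          56     0        0   76                -20
m5          14    61       95    0                 14
filter rows where adagrad_minus_sgd < 14:
opt    adagrad  adam  rmsprop  sgd  adagrad_minus_sgd
model                                                
m0           0     0        0   48                -48
m1           0     0        0   10                -10
m3           0    53       67    0                  0
m4          56     0        0   76                -20
take first 3 rows:
opt    adagrad  adam  rmsprop  sgd  adagrad_minus_sgd
model                                                
m0           0     0        0   48                -48
m1           0     0        0   10                -10
m3           0    53       67    0                  0
So mean() = -19.3333333333.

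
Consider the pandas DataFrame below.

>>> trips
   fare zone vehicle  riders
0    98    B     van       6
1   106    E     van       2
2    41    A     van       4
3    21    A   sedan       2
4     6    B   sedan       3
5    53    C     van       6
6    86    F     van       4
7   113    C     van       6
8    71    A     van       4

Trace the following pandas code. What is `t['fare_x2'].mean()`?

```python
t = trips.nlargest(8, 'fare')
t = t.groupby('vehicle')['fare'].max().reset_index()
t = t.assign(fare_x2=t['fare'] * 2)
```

134.0

take 8 rows with largest fare:
   fare zone vehicle  riders
7   113    C     van       6
1   106    E     van       2
0    98    B     van       6
6    86    F     van       4
8    71    A     van       4
5    53    C     van       6
2    41    A     van       4
3    21    A   sedan       2
group by vehicle, max of fare:
vehicle
sedan     21
van      113
Name: fare, dtype: int64
reset_index():
  vehicle  fare
0   sedan    21
1     van   113
add column fare_x2 = t['fare'] * 2:
  vehicle  fare  fare_x2
0   sedan    21       42
1     van   113      226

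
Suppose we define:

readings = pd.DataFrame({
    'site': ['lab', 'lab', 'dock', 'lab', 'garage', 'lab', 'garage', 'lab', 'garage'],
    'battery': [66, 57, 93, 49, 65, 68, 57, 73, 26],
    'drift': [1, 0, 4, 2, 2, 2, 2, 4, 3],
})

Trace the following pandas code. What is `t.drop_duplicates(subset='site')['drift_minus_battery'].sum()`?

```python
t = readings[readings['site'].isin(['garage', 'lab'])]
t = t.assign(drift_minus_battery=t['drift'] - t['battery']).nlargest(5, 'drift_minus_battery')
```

filter rows where site in ['garage', 'lab']:
     site  battery  drift
0     lab       66      1
1     lab       57      0
3     lab       49      2
4  garage       65      2
5     lab       68      2
6  garage       57      2
7     lab       73      4
8  garage       26      3
add column drift_minus_battery = t['drift'] - t['battery']:
     site  battery  drift  drift_minus_battery
0     lab       66      1                  -65
1     lab       57      0                  -57
3     lab       49      2                  -47
4  garage       65      2                  -63
5     lab       68      2                  -66
6  garage       57      2                  -55
7     lab       73      4                  -69
8  garage       26      3                  -23
take 5 rows with largest drift_minus_battery:
     site  battery  drift  drift_minus_battery
8  garage       26      3                  -23
3     lab       49      2                  -47
6  garage       57      2                  -55
1     lab       57      0                  -57
4  garage       65      2                  -63
drop duplicate site (keep=first):
     site  battery  drift  drift_minus_battery
8  garage       26      3                  -23
3     lab       49      2                  -47

-70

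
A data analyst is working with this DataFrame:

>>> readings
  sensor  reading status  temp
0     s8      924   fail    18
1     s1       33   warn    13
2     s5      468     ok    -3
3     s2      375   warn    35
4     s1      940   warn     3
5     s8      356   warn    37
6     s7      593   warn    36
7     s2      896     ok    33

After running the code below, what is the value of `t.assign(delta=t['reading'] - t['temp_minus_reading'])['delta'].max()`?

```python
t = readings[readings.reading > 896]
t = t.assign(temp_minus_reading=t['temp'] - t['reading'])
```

filter rows where reading > 896:
  sensor  reading status  temp
0     s8      924   fail    18
4     s1      940   warn     3
add column temp_minus_reading = t['temp'] - t['reading']:
  sensor  reading status  temp  temp_minus_reading
0     s8      924   fail    18                -906
4     s1      940   warn     3                -937
add column delta = t['reading'] - t['temp_minus_reading']:
  sensor  reading status  temp  temp_minus_reading  delta
0     s8      924   fail    18                -906   1830
4     s1      940   warn     3                -937   1877
max of column 'delta' → 1877

1877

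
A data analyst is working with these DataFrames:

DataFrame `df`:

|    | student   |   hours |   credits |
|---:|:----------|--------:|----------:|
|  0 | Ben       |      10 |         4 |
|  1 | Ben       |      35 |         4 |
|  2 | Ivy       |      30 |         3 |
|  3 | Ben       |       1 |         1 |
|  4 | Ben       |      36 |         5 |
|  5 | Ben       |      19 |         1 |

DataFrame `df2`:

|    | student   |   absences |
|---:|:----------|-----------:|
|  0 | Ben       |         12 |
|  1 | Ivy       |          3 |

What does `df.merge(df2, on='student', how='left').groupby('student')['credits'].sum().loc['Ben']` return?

15

merge on 'student' (how='left') → 6 rows:
  student  hours  credits  absences
0     Ben     10        4        12
1     Ben     35        4        12
2     Ivy     30        3         3
3     Ben      1        1        12
4     Ben     36        5        12
5     Ben     19        1        12
group by student, sum of credits:
student
Ben    15
Ivy     3
Name: credits, dtype: int64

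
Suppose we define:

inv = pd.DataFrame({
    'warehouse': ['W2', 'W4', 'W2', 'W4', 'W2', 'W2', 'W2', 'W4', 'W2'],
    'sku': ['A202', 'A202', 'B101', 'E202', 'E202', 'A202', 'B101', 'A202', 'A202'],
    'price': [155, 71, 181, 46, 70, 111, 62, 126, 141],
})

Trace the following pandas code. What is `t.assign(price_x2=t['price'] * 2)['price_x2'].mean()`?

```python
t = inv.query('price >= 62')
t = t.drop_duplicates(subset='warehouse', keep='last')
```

267.0

filter rows where price >= 62:
  warehouse   sku  price
0        W2  A202    155
1        W4  A202     71
2        W2  B101    181
4        W2  E202     70
5        W2  A202    111
6        W2  B101     62
7        W4  A202    126
8        W2  A202    141
drop duplicate warehouse (keep=last):
  warehouse   sku  price
7        W4  A202    126
8        W2  A202    141
add column price_x2 = t['price'] * 2:
  warehouse   sku  price  price_x2
7        W4  A202    126       252
8        W2  A202    141       282
Hence 267.0.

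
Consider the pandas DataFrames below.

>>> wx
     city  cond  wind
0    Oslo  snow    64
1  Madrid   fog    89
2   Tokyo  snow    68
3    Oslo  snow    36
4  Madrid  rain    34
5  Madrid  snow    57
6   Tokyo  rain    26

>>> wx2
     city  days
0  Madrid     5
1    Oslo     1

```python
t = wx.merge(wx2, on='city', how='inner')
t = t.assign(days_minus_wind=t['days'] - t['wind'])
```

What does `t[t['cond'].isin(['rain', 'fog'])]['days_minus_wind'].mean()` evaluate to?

merge on 'city' (how='inner') → 5 rows:
     city  cond  wind  days
0    Oslo  snow    64     1
1  Madrid   fog    89     5
2    Oslo  snow    36     1
3  Madrid  rain    34     5
4  Madrid  snow    57     5
add column days_minus_wind = t['days'] - t['wind']:
     city  cond  wind  days  days_minus_wind
0    Oslo  snow    64     1              -63
1  Madrid   fog    89     5              -84
2    Oslo  snow    36     1              -35
3  Madrid  rain    34     5              -29
4  Madrid  snow    57     5              -52
filter rows where cond in ['rain', 'fog']:
     city  cond  wind  days  days_minus_wind
1  Madrid   fog    89     5              -84
3  Madrid  rain    34     5              -29
Hence -56.5.

-56.5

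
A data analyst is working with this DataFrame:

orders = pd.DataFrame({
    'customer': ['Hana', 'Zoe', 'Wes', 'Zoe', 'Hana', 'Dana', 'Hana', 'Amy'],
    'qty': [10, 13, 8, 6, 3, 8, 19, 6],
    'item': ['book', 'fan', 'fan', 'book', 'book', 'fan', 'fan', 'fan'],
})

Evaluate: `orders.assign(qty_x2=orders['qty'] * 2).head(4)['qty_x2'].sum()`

add column qty_x2 = orders['qty'] * 2:
  customer  qty  item  qty_x2
0     Hana   10  book      20
1      Zoe   13   fan      26
2      Wes    8   fan      16
3      Zoe    6  book      12
4     Hana    3  book       6
5     Dana    8   fan      16
6     Hana   19   fan      38
7      Amy    6   fan      12
take first 4 rows:
  customer  qty  item  qty_x2
0     Hana   10  book      20
1      Zoe   13   fan      26
2      Wes    8   fan      16
3      Zoe    6  book      12

74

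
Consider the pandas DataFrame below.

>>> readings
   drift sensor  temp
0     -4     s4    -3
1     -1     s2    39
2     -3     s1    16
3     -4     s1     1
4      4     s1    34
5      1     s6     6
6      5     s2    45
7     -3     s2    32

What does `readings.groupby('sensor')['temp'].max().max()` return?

45

group by sensor, max of temp:
sensor
s1    34
s2    45
s4    -3
s6     6
Name: temp, dtype: int64
So max() = 45.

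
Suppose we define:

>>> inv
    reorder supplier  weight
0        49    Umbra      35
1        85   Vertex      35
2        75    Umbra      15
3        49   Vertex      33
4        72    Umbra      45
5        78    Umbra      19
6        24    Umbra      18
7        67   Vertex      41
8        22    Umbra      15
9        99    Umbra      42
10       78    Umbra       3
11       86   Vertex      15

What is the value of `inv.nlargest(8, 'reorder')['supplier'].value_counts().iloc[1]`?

3

take 8 rows with largest reorder:
    reorder supplier  weight
9        99    Umbra      42
11       86   Vertex      15
1        85   Vertex      35
5        78    Umbra      19
10       78    Umbra       3
2        75    Umbra      15
4        72    Umbra      45
7        67   Vertex      41
value_counts of supplier:
supplier
Umbra     5
Vertex    3
Name: count, dtype: int64
Reading off the value at position 1, we get 3.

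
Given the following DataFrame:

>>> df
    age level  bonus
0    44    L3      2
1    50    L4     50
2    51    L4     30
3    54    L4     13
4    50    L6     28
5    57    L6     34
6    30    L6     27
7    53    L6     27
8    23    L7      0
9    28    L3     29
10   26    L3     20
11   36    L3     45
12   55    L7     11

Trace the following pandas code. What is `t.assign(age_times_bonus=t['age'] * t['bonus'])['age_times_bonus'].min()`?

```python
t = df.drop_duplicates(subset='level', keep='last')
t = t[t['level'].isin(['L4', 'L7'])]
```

drop duplicate level (keep=last):
    age level  bonus
3    54    L4     13
7    53    L6     27
11   36    L3     45
12   55    L7     11
filter rows where level in ['L4', 'L7']:
    age level  bonus
3    54    L4     13
12   55    L7     11
add column age_times_bonus = t['age'] * t['bonus']:
    age level  bonus  age_times_bonus
3    54    L4     13              702
12   55    L7     11              605
Taking the min of column 'age_times_bonus' gives 605.

605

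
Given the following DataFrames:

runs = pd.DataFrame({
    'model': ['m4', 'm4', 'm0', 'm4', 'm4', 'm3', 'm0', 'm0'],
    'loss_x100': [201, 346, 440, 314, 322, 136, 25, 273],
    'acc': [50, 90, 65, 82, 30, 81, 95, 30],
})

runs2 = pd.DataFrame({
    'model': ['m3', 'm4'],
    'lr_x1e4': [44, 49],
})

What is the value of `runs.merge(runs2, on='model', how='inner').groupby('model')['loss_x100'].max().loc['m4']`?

346

merge on 'model' (how='inner') → 5 rows:
  model  loss_x100  acc  lr_x1e4
0    m4        201   50       49
1    m4        346   90       49
2    m4        314   82       49
3    m4        322   30       49
4    m3        136   81       44
group by model, max of loss_x100:
model
m3    136
m4    346
Name: loss_x100, dtype: int64
Taking the value at index 'm4' gives 346.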